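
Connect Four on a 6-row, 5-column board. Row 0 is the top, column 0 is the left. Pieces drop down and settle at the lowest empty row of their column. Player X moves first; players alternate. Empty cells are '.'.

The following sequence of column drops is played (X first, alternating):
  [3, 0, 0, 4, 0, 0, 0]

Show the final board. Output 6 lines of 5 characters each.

Move 1: X drops in col 3, lands at row 5
Move 2: O drops in col 0, lands at row 5
Move 3: X drops in col 0, lands at row 4
Move 4: O drops in col 4, lands at row 5
Move 5: X drops in col 0, lands at row 3
Move 6: O drops in col 0, lands at row 2
Move 7: X drops in col 0, lands at row 1

Answer: .....
X....
O....
X....
X....
O..XO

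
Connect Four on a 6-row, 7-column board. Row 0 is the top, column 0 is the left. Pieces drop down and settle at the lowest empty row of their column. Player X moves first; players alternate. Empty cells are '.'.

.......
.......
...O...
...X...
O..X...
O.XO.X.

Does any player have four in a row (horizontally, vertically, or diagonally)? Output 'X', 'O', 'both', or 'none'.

none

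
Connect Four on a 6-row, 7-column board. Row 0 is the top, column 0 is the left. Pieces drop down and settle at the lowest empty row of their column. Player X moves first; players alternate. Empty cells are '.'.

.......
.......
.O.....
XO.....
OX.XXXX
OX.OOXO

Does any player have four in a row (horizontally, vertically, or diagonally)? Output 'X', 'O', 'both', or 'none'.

X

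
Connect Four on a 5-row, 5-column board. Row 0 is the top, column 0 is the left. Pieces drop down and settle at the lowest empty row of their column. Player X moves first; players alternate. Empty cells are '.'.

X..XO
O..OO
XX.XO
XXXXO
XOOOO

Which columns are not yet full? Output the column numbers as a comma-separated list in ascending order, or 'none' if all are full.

Answer: 1,2

Derivation:
col 0: top cell = 'X' → FULL
col 1: top cell = '.' → open
col 2: top cell = '.' → open
col 3: top cell = 'X' → FULL
col 4: top cell = 'O' → FULL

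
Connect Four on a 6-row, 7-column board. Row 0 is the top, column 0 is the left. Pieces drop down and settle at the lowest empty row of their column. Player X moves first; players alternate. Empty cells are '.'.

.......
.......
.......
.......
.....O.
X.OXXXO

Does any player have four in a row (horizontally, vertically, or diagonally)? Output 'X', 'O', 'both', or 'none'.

none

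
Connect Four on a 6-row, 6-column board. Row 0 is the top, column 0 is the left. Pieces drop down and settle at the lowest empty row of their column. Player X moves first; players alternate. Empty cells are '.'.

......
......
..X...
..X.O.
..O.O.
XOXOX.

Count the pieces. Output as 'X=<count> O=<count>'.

X=5 O=5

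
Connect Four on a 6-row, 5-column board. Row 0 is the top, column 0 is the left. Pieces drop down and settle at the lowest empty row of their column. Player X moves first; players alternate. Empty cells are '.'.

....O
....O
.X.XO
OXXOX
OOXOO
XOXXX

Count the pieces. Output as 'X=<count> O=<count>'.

X=10 O=10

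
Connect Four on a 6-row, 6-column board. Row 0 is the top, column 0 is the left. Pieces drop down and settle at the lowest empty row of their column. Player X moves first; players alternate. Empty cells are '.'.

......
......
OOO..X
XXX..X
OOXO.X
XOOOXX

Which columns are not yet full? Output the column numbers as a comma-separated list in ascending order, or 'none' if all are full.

col 0: top cell = '.' → open
col 1: top cell = '.' → open
col 2: top cell = '.' → open
col 3: top cell = '.' → open
col 4: top cell = '.' → open
col 5: top cell = '.' → open

Answer: 0,1,2,3,4,5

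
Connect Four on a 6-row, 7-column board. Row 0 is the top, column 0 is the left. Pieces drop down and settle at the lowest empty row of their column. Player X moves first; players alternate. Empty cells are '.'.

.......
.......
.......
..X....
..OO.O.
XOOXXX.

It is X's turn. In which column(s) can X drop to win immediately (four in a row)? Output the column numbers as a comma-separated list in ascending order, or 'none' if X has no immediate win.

col 0: drop X → no win
col 1: drop X → no win
col 2: drop X → no win
col 3: drop X → no win
col 4: drop X → no win
col 5: drop X → no win
col 6: drop X → WIN!

Answer: 6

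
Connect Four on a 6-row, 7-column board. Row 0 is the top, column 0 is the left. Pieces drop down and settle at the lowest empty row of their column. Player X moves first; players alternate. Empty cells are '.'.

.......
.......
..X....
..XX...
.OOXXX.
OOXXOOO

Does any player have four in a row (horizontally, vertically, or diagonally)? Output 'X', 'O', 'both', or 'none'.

none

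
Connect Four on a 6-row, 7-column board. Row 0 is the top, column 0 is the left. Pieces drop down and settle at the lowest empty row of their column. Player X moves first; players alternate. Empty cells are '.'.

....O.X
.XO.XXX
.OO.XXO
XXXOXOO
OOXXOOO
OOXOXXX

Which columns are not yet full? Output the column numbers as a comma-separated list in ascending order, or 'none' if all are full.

col 0: top cell = '.' → open
col 1: top cell = '.' → open
col 2: top cell = '.' → open
col 3: top cell = '.' → open
col 4: top cell = 'O' → FULL
col 5: top cell = '.' → open
col 6: top cell = 'X' → FULL

Answer: 0,1,2,3,5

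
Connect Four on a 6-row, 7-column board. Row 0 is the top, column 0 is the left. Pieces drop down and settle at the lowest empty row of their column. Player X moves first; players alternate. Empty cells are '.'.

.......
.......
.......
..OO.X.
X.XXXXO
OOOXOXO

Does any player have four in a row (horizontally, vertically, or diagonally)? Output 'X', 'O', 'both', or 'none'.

X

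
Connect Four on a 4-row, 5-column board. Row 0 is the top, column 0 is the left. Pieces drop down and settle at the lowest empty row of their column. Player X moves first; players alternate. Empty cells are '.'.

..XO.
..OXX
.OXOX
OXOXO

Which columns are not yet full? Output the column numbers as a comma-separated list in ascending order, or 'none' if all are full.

col 0: top cell = '.' → open
col 1: top cell = '.' → open
col 2: top cell = 'X' → FULL
col 3: top cell = 'O' → FULL
col 4: top cell = '.' → open

Answer: 0,1,4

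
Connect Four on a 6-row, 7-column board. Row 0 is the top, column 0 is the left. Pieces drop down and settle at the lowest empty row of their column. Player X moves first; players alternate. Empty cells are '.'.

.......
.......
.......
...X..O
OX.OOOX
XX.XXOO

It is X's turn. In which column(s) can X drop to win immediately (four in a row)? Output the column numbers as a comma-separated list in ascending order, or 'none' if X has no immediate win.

Answer: 2

Derivation:
col 0: drop X → no win
col 1: drop X → no win
col 2: drop X → WIN!
col 3: drop X → no win
col 4: drop X → no win
col 5: drop X → no win
col 6: drop X → no win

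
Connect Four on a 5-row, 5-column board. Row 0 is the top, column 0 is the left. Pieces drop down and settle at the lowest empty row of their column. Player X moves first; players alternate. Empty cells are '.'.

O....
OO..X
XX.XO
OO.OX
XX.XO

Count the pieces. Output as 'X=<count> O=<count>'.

X=8 O=8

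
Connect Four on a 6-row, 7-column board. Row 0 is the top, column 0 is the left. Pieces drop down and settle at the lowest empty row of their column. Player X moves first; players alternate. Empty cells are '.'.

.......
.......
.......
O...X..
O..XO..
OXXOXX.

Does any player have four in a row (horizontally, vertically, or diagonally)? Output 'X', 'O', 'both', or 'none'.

none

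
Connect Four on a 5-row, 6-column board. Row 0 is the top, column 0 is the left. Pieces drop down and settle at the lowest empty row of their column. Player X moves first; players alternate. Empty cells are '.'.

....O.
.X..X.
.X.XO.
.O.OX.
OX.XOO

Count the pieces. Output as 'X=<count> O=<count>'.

X=7 O=7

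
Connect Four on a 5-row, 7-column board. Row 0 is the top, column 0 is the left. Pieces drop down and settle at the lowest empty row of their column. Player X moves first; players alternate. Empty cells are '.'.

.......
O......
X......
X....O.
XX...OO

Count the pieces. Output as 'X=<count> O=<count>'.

X=4 O=4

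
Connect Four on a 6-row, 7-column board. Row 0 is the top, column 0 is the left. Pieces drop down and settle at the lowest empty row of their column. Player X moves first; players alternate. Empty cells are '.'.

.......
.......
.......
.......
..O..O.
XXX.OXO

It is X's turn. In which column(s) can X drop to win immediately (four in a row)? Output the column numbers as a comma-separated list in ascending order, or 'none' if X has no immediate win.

col 0: drop X → no win
col 1: drop X → no win
col 2: drop X → no win
col 3: drop X → WIN!
col 4: drop X → no win
col 5: drop X → no win
col 6: drop X → no win

Answer: 3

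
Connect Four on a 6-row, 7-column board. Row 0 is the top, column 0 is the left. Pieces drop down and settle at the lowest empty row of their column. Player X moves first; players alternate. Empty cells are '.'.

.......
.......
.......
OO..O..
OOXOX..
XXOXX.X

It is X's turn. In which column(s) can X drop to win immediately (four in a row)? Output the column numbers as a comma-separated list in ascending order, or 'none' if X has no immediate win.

col 0: drop X → no win
col 1: drop X → no win
col 2: drop X → no win
col 3: drop X → no win
col 4: drop X → no win
col 5: drop X → WIN!
col 6: drop X → no win

Answer: 5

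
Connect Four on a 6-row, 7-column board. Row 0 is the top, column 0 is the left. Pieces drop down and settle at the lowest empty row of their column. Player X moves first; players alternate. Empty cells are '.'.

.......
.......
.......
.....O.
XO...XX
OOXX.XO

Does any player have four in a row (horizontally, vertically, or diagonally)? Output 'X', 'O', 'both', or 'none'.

none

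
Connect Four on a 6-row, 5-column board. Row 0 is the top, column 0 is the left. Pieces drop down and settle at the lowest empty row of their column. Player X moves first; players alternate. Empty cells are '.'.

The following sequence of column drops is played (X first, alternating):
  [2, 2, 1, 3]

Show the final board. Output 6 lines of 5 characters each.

Move 1: X drops in col 2, lands at row 5
Move 2: O drops in col 2, lands at row 4
Move 3: X drops in col 1, lands at row 5
Move 4: O drops in col 3, lands at row 5

Answer: .....
.....
.....
.....
..O..
.XXO.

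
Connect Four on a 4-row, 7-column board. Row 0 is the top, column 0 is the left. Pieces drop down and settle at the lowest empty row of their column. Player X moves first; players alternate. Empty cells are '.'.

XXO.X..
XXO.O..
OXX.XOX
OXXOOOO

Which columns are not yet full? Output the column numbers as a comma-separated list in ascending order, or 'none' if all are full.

Answer: 3,5,6

Derivation:
col 0: top cell = 'X' → FULL
col 1: top cell = 'X' → FULL
col 2: top cell = 'O' → FULL
col 3: top cell = '.' → open
col 4: top cell = 'X' → FULL
col 5: top cell = '.' → open
col 6: top cell = '.' → open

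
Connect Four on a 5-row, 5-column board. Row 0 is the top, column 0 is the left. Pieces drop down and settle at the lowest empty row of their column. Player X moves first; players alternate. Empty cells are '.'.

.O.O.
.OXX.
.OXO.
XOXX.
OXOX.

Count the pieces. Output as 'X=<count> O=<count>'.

X=8 O=8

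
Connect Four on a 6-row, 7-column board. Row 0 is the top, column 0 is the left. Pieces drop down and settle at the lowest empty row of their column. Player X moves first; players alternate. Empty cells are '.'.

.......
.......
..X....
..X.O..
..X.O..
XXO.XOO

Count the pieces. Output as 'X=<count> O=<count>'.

X=6 O=5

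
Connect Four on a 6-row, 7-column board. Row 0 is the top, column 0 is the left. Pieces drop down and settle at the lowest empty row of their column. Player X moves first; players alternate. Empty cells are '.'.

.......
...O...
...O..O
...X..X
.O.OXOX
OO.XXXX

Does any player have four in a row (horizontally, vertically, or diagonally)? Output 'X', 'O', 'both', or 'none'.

X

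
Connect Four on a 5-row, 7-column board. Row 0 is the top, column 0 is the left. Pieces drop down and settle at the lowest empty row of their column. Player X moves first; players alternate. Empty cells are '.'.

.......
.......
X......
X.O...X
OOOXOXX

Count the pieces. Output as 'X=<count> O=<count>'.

X=6 O=5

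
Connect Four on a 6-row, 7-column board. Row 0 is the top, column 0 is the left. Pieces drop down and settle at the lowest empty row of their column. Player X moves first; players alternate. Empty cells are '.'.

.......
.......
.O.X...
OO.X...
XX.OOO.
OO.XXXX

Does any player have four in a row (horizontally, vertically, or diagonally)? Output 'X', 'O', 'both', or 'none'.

X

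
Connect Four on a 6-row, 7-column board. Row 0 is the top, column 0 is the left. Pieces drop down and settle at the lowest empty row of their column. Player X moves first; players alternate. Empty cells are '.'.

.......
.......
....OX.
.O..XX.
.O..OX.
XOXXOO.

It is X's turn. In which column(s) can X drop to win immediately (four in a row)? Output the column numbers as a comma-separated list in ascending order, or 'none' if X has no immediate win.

col 0: drop X → no win
col 1: drop X → no win
col 2: drop X → no win
col 3: drop X → WIN!
col 4: drop X → no win
col 5: drop X → WIN!
col 6: drop X → no win

Answer: 3,5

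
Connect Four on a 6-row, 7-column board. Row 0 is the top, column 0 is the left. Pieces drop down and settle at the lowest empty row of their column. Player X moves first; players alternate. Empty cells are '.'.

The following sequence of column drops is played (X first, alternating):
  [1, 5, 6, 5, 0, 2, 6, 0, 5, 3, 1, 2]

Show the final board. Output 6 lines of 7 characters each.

Move 1: X drops in col 1, lands at row 5
Move 2: O drops in col 5, lands at row 5
Move 3: X drops in col 6, lands at row 5
Move 4: O drops in col 5, lands at row 4
Move 5: X drops in col 0, lands at row 5
Move 6: O drops in col 2, lands at row 5
Move 7: X drops in col 6, lands at row 4
Move 8: O drops in col 0, lands at row 4
Move 9: X drops in col 5, lands at row 3
Move 10: O drops in col 3, lands at row 5
Move 11: X drops in col 1, lands at row 4
Move 12: O drops in col 2, lands at row 4

Answer: .......
.......
.......
.....X.
OXO..OX
XXOO.OX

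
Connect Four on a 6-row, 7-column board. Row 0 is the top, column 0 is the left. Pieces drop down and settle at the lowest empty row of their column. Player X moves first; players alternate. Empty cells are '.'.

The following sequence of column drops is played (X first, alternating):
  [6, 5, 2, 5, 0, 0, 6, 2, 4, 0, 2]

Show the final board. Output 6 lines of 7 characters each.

Move 1: X drops in col 6, lands at row 5
Move 2: O drops in col 5, lands at row 5
Move 3: X drops in col 2, lands at row 5
Move 4: O drops in col 5, lands at row 4
Move 5: X drops in col 0, lands at row 5
Move 6: O drops in col 0, lands at row 4
Move 7: X drops in col 6, lands at row 4
Move 8: O drops in col 2, lands at row 4
Move 9: X drops in col 4, lands at row 5
Move 10: O drops in col 0, lands at row 3
Move 11: X drops in col 2, lands at row 3

Answer: .......
.......
.......
O.X....
O.O..OX
X.X.XOX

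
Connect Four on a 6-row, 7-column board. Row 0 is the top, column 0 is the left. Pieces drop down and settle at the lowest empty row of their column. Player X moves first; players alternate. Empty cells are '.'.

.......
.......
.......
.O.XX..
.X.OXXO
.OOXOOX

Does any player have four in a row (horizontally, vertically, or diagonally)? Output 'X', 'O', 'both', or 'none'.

none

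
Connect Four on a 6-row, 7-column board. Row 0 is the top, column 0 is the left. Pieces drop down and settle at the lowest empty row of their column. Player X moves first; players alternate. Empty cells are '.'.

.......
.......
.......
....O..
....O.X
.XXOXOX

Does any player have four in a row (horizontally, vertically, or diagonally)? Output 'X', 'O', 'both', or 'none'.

none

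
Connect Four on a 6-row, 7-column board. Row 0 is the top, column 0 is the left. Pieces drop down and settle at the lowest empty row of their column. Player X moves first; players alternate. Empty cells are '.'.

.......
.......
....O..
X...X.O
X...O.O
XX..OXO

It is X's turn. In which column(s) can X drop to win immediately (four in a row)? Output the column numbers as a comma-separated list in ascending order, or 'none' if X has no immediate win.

col 0: drop X → WIN!
col 1: drop X → no win
col 2: drop X → no win
col 3: drop X → no win
col 4: drop X → no win
col 5: drop X → no win
col 6: drop X → no win

Answer: 0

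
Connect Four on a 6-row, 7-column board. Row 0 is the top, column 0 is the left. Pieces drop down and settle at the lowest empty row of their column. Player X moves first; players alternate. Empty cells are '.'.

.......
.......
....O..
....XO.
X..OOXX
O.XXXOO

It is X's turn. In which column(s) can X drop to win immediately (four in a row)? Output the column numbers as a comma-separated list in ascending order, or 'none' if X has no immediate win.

col 0: drop X → no win
col 1: drop X → WIN!
col 2: drop X → no win
col 3: drop X → no win
col 4: drop X → no win
col 5: drop X → no win
col 6: drop X → no win

Answer: 1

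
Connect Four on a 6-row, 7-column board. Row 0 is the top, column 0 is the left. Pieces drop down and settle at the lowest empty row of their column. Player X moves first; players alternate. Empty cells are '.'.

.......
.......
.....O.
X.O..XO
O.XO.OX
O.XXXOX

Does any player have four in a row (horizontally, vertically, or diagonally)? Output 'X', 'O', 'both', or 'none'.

none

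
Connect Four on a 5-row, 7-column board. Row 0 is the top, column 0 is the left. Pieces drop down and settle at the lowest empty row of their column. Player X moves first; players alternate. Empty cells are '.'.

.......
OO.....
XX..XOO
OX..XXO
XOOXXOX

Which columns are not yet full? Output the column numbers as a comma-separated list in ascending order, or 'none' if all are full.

Answer: 0,1,2,3,4,5,6

Derivation:
col 0: top cell = '.' → open
col 1: top cell = '.' → open
col 2: top cell = '.' → open
col 3: top cell = '.' → open
col 4: top cell = '.' → open
col 5: top cell = '.' → open
col 6: top cell = '.' → open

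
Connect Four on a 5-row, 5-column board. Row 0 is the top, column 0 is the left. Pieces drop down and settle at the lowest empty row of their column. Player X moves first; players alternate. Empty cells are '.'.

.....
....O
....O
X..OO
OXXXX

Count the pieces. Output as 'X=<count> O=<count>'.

X=5 O=5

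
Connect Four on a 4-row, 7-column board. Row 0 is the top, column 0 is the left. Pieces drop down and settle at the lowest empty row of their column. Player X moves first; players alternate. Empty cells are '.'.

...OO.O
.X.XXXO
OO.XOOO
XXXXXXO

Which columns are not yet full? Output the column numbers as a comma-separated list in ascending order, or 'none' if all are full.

col 0: top cell = '.' → open
col 1: top cell = '.' → open
col 2: top cell = '.' → open
col 3: top cell = 'O' → FULL
col 4: top cell = 'O' → FULL
col 5: top cell = '.' → open
col 6: top cell = 'O' → FULL

Answer: 0,1,2,5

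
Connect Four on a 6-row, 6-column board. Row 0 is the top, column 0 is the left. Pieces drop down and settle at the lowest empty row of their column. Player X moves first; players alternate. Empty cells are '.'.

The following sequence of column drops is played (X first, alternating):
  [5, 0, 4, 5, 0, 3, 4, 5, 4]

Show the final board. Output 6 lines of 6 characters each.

Move 1: X drops in col 5, lands at row 5
Move 2: O drops in col 0, lands at row 5
Move 3: X drops in col 4, lands at row 5
Move 4: O drops in col 5, lands at row 4
Move 5: X drops in col 0, lands at row 4
Move 6: O drops in col 3, lands at row 5
Move 7: X drops in col 4, lands at row 4
Move 8: O drops in col 5, lands at row 3
Move 9: X drops in col 4, lands at row 3

Answer: ......
......
......
....XO
X...XO
O..OXX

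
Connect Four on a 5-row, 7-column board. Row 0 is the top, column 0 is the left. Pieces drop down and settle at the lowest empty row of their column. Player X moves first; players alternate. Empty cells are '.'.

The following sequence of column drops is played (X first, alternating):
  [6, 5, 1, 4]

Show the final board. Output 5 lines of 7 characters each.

Move 1: X drops in col 6, lands at row 4
Move 2: O drops in col 5, lands at row 4
Move 3: X drops in col 1, lands at row 4
Move 4: O drops in col 4, lands at row 4

Answer: .......
.......
.......
.......
.X..OOX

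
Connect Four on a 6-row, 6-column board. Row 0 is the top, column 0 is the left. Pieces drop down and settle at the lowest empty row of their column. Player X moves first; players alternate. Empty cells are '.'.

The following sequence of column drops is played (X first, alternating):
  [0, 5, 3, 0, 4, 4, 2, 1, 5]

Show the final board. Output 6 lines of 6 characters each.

Answer: ......
......
......
......
O...OX
XOXXXO

Derivation:
Move 1: X drops in col 0, lands at row 5
Move 2: O drops in col 5, lands at row 5
Move 3: X drops in col 3, lands at row 5
Move 4: O drops in col 0, lands at row 4
Move 5: X drops in col 4, lands at row 5
Move 6: O drops in col 4, lands at row 4
Move 7: X drops in col 2, lands at row 5
Move 8: O drops in col 1, lands at row 5
Move 9: X drops in col 5, lands at row 4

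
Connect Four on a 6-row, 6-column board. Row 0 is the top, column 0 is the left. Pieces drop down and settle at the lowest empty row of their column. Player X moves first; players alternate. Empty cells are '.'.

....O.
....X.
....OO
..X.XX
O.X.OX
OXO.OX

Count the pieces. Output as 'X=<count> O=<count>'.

X=8 O=8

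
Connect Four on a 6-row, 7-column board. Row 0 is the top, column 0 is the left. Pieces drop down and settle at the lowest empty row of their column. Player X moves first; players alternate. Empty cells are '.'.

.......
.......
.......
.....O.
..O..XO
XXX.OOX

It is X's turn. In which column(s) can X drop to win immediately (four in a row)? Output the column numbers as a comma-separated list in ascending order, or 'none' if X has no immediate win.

Answer: 3

Derivation:
col 0: drop X → no win
col 1: drop X → no win
col 2: drop X → no win
col 3: drop X → WIN!
col 4: drop X → no win
col 5: drop X → no win
col 6: drop X → no win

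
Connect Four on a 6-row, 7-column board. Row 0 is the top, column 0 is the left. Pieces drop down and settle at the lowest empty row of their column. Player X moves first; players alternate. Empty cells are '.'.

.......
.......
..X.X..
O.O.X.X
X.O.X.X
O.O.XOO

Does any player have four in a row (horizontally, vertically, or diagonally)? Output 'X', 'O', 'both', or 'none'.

X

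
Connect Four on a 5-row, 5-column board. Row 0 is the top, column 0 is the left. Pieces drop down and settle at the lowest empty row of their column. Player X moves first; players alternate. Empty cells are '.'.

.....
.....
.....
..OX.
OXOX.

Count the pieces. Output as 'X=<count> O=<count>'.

X=3 O=3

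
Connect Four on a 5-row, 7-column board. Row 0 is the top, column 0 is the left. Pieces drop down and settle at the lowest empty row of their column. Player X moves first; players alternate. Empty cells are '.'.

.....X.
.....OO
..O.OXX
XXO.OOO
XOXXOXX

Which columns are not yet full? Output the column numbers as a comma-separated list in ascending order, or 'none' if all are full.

col 0: top cell = '.' → open
col 1: top cell = '.' → open
col 2: top cell = '.' → open
col 3: top cell = '.' → open
col 4: top cell = '.' → open
col 5: top cell = 'X' → FULL
col 6: top cell = '.' → open

Answer: 0,1,2,3,4,6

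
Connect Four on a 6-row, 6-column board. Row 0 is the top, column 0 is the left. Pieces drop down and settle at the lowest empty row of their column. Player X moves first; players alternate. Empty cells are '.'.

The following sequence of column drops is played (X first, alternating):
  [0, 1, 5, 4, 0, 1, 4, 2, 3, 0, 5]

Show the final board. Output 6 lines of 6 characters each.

Answer: ......
......
......
O.....
XO..XX
XOOXOX

Derivation:
Move 1: X drops in col 0, lands at row 5
Move 2: O drops in col 1, lands at row 5
Move 3: X drops in col 5, lands at row 5
Move 4: O drops in col 4, lands at row 5
Move 5: X drops in col 0, lands at row 4
Move 6: O drops in col 1, lands at row 4
Move 7: X drops in col 4, lands at row 4
Move 8: O drops in col 2, lands at row 5
Move 9: X drops in col 3, lands at row 5
Move 10: O drops in col 0, lands at row 3
Move 11: X drops in col 5, lands at row 4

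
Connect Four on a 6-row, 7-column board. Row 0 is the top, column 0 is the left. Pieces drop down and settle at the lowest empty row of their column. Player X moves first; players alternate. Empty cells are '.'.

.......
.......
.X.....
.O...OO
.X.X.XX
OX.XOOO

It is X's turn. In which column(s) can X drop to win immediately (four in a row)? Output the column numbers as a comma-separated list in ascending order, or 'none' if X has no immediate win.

col 0: drop X → no win
col 1: drop X → no win
col 2: drop X → no win
col 3: drop X → no win
col 4: drop X → WIN!
col 5: drop X → no win
col 6: drop X → no win

Answer: 4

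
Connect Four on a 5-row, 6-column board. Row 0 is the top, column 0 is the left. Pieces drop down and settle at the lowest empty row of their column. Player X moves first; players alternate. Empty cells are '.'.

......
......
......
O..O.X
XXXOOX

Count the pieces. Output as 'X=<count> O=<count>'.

X=5 O=4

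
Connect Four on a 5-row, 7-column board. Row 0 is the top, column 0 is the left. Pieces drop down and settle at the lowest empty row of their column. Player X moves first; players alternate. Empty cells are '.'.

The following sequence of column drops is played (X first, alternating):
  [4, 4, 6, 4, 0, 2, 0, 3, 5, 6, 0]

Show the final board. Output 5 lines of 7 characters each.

Move 1: X drops in col 4, lands at row 4
Move 2: O drops in col 4, lands at row 3
Move 3: X drops in col 6, lands at row 4
Move 4: O drops in col 4, lands at row 2
Move 5: X drops in col 0, lands at row 4
Move 6: O drops in col 2, lands at row 4
Move 7: X drops in col 0, lands at row 3
Move 8: O drops in col 3, lands at row 4
Move 9: X drops in col 5, lands at row 4
Move 10: O drops in col 6, lands at row 3
Move 11: X drops in col 0, lands at row 2

Answer: .......
.......
X...O..
X...O.O
X.OOXXX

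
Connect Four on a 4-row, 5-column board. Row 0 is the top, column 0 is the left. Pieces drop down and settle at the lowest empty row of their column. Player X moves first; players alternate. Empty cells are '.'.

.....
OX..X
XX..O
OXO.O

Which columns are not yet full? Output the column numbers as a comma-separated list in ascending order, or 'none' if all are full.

Answer: 0,1,2,3,4

Derivation:
col 0: top cell = '.' → open
col 1: top cell = '.' → open
col 2: top cell = '.' → open
col 3: top cell = '.' → open
col 4: top cell = '.' → open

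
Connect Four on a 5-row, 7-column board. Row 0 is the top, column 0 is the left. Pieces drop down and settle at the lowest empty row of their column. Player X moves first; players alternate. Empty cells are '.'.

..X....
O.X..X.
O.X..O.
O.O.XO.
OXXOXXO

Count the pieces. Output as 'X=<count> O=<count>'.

X=9 O=9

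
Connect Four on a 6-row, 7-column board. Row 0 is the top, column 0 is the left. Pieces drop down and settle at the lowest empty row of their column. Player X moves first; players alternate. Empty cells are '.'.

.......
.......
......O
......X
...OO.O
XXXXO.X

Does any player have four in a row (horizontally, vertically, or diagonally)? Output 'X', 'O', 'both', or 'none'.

X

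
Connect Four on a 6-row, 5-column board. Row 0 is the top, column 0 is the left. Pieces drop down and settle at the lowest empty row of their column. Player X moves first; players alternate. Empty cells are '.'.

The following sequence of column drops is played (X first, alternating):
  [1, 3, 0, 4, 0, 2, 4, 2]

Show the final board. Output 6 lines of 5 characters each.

Move 1: X drops in col 1, lands at row 5
Move 2: O drops in col 3, lands at row 5
Move 3: X drops in col 0, lands at row 5
Move 4: O drops in col 4, lands at row 5
Move 5: X drops in col 0, lands at row 4
Move 6: O drops in col 2, lands at row 5
Move 7: X drops in col 4, lands at row 4
Move 8: O drops in col 2, lands at row 4

Answer: .....
.....
.....
.....
X.O.X
XXOOO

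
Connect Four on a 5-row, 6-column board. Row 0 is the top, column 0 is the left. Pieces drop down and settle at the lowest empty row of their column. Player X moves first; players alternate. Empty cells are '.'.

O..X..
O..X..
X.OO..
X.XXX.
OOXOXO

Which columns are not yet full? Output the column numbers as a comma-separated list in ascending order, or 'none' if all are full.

Answer: 1,2,4,5

Derivation:
col 0: top cell = 'O' → FULL
col 1: top cell = '.' → open
col 2: top cell = '.' → open
col 3: top cell = 'X' → FULL
col 4: top cell = '.' → open
col 5: top cell = '.' → open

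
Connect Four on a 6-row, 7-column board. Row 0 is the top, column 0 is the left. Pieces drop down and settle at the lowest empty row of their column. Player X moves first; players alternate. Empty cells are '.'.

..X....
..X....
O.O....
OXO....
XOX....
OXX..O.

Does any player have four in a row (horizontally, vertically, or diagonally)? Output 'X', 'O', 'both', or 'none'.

none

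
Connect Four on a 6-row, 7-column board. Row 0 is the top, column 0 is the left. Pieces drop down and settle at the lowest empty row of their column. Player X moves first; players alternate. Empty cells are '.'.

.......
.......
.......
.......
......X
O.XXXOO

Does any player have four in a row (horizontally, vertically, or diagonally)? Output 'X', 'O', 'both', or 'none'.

none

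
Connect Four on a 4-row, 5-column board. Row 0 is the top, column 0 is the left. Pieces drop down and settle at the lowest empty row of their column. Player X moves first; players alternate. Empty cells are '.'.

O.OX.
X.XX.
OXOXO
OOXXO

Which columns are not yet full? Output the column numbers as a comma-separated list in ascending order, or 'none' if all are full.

col 0: top cell = 'O' → FULL
col 1: top cell = '.' → open
col 2: top cell = 'O' → FULL
col 3: top cell = 'X' → FULL
col 4: top cell = '.' → open

Answer: 1,4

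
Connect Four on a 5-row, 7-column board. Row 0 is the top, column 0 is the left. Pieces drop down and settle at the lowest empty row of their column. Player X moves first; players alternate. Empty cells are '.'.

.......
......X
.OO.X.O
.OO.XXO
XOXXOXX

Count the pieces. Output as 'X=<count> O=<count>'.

X=9 O=8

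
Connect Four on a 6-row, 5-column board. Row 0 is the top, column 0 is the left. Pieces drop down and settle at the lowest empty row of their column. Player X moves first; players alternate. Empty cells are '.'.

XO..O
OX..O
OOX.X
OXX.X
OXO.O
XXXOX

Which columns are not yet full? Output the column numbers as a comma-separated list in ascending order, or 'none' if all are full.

Answer: 2,3

Derivation:
col 0: top cell = 'X' → FULL
col 1: top cell = 'O' → FULL
col 2: top cell = '.' → open
col 3: top cell = '.' → open
col 4: top cell = 'O' → FULL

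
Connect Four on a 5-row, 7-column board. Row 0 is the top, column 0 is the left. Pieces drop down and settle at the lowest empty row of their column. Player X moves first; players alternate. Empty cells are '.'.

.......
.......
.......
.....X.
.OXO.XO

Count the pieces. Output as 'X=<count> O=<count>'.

X=3 O=3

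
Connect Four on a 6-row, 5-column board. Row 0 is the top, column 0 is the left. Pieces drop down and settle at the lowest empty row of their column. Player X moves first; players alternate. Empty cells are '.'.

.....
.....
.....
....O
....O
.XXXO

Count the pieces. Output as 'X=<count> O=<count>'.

X=3 O=3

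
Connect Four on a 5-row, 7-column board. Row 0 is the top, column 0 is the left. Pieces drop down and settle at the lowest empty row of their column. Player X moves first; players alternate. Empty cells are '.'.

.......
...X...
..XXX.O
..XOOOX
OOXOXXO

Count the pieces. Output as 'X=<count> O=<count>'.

X=9 O=8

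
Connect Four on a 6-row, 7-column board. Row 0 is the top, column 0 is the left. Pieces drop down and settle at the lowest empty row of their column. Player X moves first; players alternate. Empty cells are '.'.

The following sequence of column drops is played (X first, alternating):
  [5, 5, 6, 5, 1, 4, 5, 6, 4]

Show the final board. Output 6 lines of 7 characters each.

Move 1: X drops in col 5, lands at row 5
Move 2: O drops in col 5, lands at row 4
Move 3: X drops in col 6, lands at row 5
Move 4: O drops in col 5, lands at row 3
Move 5: X drops in col 1, lands at row 5
Move 6: O drops in col 4, lands at row 5
Move 7: X drops in col 5, lands at row 2
Move 8: O drops in col 6, lands at row 4
Move 9: X drops in col 4, lands at row 4

Answer: .......
.......
.....X.
.....O.
....XOO
.X..OXX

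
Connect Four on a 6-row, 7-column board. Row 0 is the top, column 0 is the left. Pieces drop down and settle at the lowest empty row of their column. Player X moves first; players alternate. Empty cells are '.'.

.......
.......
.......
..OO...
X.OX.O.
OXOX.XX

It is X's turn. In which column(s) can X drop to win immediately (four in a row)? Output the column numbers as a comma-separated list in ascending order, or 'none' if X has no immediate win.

col 0: drop X → no win
col 1: drop X → no win
col 2: drop X → no win
col 3: drop X → no win
col 4: drop X → WIN!
col 5: drop X → no win
col 6: drop X → no win

Answer: 4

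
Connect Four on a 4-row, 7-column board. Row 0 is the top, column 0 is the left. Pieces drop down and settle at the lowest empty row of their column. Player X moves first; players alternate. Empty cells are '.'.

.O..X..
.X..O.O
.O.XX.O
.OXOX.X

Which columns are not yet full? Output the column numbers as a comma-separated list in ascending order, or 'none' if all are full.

Answer: 0,2,3,5,6

Derivation:
col 0: top cell = '.' → open
col 1: top cell = 'O' → FULL
col 2: top cell = '.' → open
col 3: top cell = '.' → open
col 4: top cell = 'X' → FULL
col 5: top cell = '.' → open
col 6: top cell = '.' → open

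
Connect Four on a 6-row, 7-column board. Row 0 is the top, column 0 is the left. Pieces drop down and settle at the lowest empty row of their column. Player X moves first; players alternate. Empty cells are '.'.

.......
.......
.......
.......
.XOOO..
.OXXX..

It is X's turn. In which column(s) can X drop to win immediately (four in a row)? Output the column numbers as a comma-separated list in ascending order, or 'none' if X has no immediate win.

col 0: drop X → no win
col 1: drop X → no win
col 2: drop X → no win
col 3: drop X → no win
col 4: drop X → no win
col 5: drop X → WIN!
col 6: drop X → no win

Answer: 5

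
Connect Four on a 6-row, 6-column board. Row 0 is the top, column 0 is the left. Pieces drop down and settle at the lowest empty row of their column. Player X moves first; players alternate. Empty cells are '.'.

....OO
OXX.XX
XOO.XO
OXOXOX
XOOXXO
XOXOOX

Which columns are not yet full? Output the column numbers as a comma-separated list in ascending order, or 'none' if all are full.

col 0: top cell = '.' → open
col 1: top cell = '.' → open
col 2: top cell = '.' → open
col 3: top cell = '.' → open
col 4: top cell = 'O' → FULL
col 5: top cell = 'O' → FULL

Answer: 0,1,2,3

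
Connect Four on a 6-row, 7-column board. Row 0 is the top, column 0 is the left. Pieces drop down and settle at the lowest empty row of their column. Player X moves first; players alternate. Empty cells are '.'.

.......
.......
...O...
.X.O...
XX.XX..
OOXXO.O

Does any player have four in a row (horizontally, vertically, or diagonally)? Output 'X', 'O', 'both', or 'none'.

none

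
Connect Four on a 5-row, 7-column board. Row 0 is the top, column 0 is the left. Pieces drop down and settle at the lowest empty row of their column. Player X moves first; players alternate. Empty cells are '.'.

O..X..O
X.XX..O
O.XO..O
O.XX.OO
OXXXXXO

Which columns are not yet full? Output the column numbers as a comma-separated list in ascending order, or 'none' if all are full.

col 0: top cell = 'O' → FULL
col 1: top cell = '.' → open
col 2: top cell = '.' → open
col 3: top cell = 'X' → FULL
col 4: top cell = '.' → open
col 5: top cell = '.' → open
col 6: top cell = 'O' → FULL

Answer: 1,2,4,5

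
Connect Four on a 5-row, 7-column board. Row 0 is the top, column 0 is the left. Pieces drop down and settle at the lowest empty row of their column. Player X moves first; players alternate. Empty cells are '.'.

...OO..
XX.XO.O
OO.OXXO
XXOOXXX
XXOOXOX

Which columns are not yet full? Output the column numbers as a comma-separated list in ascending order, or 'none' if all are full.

Answer: 0,1,2,5,6

Derivation:
col 0: top cell = '.' → open
col 1: top cell = '.' → open
col 2: top cell = '.' → open
col 3: top cell = 'O' → FULL
col 4: top cell = 'O' → FULL
col 5: top cell = '.' → open
col 6: top cell = '.' → open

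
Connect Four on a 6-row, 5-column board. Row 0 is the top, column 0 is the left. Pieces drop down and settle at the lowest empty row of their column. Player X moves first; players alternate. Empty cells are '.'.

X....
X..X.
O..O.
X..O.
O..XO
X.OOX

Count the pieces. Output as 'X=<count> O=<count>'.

X=7 O=7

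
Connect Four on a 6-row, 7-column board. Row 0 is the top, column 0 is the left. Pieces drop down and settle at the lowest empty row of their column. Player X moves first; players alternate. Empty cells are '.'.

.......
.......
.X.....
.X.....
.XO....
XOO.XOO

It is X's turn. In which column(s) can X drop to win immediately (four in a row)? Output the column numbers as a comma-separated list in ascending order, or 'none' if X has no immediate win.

col 0: drop X → no win
col 1: drop X → WIN!
col 2: drop X → no win
col 3: drop X → no win
col 4: drop X → no win
col 5: drop X → no win
col 6: drop X → no win

Answer: 1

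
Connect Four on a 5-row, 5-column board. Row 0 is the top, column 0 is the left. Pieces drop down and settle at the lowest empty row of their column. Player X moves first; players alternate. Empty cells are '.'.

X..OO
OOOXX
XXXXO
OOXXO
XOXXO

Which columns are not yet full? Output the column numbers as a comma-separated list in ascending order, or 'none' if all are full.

Answer: 1,2

Derivation:
col 0: top cell = 'X' → FULL
col 1: top cell = '.' → open
col 2: top cell = '.' → open
col 3: top cell = 'O' → FULL
col 4: top cell = 'O' → FULL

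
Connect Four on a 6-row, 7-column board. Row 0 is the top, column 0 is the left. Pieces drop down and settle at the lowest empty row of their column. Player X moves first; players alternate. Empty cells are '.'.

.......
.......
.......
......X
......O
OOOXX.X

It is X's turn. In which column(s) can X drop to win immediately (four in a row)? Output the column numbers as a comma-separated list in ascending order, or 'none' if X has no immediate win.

Answer: 5

Derivation:
col 0: drop X → no win
col 1: drop X → no win
col 2: drop X → no win
col 3: drop X → no win
col 4: drop X → no win
col 5: drop X → WIN!
col 6: drop X → no win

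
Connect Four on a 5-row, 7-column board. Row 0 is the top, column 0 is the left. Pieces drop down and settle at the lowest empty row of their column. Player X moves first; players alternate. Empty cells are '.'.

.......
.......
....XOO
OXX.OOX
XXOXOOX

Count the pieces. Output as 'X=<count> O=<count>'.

X=8 O=8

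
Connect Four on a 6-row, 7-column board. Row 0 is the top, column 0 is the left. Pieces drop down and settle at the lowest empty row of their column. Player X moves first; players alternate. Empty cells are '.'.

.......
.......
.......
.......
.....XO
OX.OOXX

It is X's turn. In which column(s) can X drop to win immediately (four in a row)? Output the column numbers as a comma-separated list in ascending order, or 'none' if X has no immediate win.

col 0: drop X → no win
col 1: drop X → no win
col 2: drop X → no win
col 3: drop X → no win
col 4: drop X → no win
col 5: drop X → no win
col 6: drop X → no win

Answer: none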